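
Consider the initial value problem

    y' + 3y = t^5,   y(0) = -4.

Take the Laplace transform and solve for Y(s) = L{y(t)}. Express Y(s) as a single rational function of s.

Laplace-transform each side.
Using L{y'} = sY - y(0) = sY - (-4), the left side becomes (s + 3)Y - (-4).
The right side is L{t^5} = 120/s^6.
So (s + 3)Y = 120/s^6 + (-4).
Solve for Y(s) and write it as one ratio of polynomials.

Y(s) = (-4*s^6 + 120)/(s^7 + 3*s^6)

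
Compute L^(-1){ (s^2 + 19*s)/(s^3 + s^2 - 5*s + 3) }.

5*t*exp(t) + 4*exp(t) - 3*exp(-3*t)

Factor the denominator: s^3 + s^2 - 5*s + 3 = (s - 1)^2*(s + 3).
Partial fraction decomposition gives [4/(s - 1)] + [5/(s - 1)^2] + [-3/(s + 3)].
Invert each term: 4/(s - 1) ↔ 4e^(t); 5/(s - 1)^2 ↔ 5t·e^(t); -3/(s + 3) ↔ -3e^(-3t).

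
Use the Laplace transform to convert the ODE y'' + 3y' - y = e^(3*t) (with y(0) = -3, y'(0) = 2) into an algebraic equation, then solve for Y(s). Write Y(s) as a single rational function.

Y(s) = (-3*s^2 + 2*s + 22)/(s^3 - 10*s + 3)

Apply the Laplace transform to the equation.
The derivative rules (L{y''} = s^2 Y - s·y(0) - y'(0) and L{y'} = sY - y(0), with y(0) = -3, y'(0) = 2) turn the left side into (s^2 + 3*s - 1)Y - (-3*s - 7).
The right side is L{e^(3*t)} = 1/(s - 3).
So (s^2 + 3*s - 1)Y = 1/(s - 3) + (-3*s - 7).
Solve for Y(s) and write it as one ratio of polynomials.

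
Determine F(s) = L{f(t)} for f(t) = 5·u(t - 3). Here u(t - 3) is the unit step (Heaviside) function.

F(s) = 5*exp(-3*s)/s

By the second shifting theorem, L{u(t - c)·g(t - c)} = e^(-cs)·G(s) with c = 3 and G(s) = L{g(t)}.
L{5} = 5/s.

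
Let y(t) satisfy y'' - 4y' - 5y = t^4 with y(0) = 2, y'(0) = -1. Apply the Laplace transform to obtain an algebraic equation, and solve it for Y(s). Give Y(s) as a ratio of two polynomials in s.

Y(s) = (2*s^6 - 9*s^5 + 24)/(s^7 - 4*s^6 - 5*s^5)

Apply the Laplace transform to the equation.
With L{y''} = s^2 Y - s·y(0) - y'(0) and L{y'} = sY - y(0), with y(0) = 2, y'(0) = -1: the LHS transforms to (s^2 - 4*s - 5)Y - (2*s - 9).
The right side is L{t^4} = 24/s^5.
So (s^2 - 4*s - 5)Y = 24/s^5 + (2*s - 9).
Isolate Y and clear denominators.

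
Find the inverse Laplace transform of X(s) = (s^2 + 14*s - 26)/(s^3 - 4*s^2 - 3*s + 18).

Factor the denominator: s^3 - 4*s^2 - 3*s + 18 = (s - 3)^2*(s + 2).
Partial fraction decomposition gives [3/(s - 3)] + [5/(s - 3)^2] + [-2/(s + 2)].
Invert each term: 3/(s - 3) ↔ 3e^(3t); 5/(s - 3)^2 ↔ 5t·e^(3t); -2/(s + 2) ↔ -2e^(-2t).

5*t*exp(3*t) + 3*exp(3*t) - 2*exp(-2*t)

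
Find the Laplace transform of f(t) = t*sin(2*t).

4*s/(s^2 + 4)^2

L{sin(2t)} = 2/(s^2 + 4).
Then apply L{t·g(t)} = -d/ds[G(s)] with G(s) = 2/(s^2 + 4):
differentiating 1 time and applying the sign gives 4*s/(s^2 + 4)^2.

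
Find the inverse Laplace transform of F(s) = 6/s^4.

t^3

Since L{t^3} = 3!/s^4 = 6/s^4, the inverse is t^3.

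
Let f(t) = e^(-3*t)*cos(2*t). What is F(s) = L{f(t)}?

L{cos(2t)} = s/(s^2 + 4).
By the first shifting theorem, multiplying by e^(-3t) replaces s with s + 3.

F(s) = (s + 3)/((s + 3)^2 + 4)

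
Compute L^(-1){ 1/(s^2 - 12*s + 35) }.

Rewrite the denominator: s^2 - 12*s + 35 = (s - 6)^2 - 1.
The form in (s - 6) signals a first-shifting-theorem factor e^(6t).
Since L{sinh(t)} = 1/(s^2 - 1), the inverse is e^(6*t)*sinh(t).

exp(6*t)*sinh(t)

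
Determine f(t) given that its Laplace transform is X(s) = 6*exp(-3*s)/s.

f(t) = Heaviside(t - 3)*(6)

The factor e^(-3s) signals a time shift by c = 3 (second shifting theorem).
L{6} = 6/s, so L^-1{6/s} = 6.
Hence the inverse is u(t - 3) times that function evaluated at t - 3.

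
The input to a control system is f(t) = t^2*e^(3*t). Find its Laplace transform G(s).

G(s) = 2/(s - 3)^3

L{e^(3t)} = 1/(s - 3).
Then apply L{t^2·g(t)} = (-1)^2 d^2/ds^2[H(s)] with H(s) = 1/(s - 3):
differentiating 2 times and applying the sign gives 2/(s - 3)^3.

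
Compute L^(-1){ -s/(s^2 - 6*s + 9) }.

-3*t*exp(3*t) - exp(3*t)

Factor the denominator: s^2 - 6*s + 9 = (s - 3)^2.
Partial fraction decomposition gives [-1/(s - 3)] + [-3/(s - 3)^2].
Invert each term: -1/(s - 3) ↔ -e^(3t); -3/(s - 3)^2 ↔ -3t·e^(3t).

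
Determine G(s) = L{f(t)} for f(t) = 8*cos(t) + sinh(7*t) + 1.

G(s) = 8*s/(s^2 + 1) + 7/(s^2 - 49) + 1/s

Apply the Laplace transform termwise.
L{1} = 1/s; L{sinh(7t)} = 7/(s^2 - 49); (8)·[L{cos(t)} = s/(s^2 + 1)].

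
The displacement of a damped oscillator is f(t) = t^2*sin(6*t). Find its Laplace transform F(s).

F(s) = 36*(s^2 - 12)/(s^2 + 36)^3

L{sin(6t)} = 6/(s^2 + 36).
Then apply L{t^2·g(t)} = (-1)^2 d^2/ds^2[G(s)] with G(s) = 6/(s^2 + 36):
differentiating 2 times and applying the sign gives 36*(s^2 - 12)/(s^2 + 36)^3.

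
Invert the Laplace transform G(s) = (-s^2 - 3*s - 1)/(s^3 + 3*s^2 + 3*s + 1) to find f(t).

Factor the denominator: s^3 + 3*s^2 + 3*s + 1 = (s + 1)^3.
Partial fraction decomposition gives [-1/(s + 1)] + [-1/(s + 1)^2] + [(s + 1)^(-3)].
Invert each term: -1/(s + 1) ↔ -e^(-t); -1/(s + 1)^2 ↔ -t·e^(-t); 1/(s + 1)^3 ↔ (1/2)t^2·e^(-t).

f(t) = t^2*exp(-t)/2 - t*exp(-t) - exp(-t)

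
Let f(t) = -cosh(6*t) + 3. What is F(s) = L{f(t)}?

The transform is linear, so treat each term independently.
L{3} = 3/s; (-1)·[L{cosh(6t)} = s/(s^2 - 36)].

F(s) = -s/(s^2 - 36) + 3/s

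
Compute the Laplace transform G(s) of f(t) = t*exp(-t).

G(s) = (s + 1)^(-2)

L{e^(-t)} = 1/(s + 1).
Then apply L{t·g(t)} = -d/ds[H(s)] with H(s) = 1/(s + 1):
differentiating 1 time and applying the sign gives (s + 1)^(-2).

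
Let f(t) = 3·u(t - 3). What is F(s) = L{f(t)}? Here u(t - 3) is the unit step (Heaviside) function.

By the second shifting theorem, L{u(t - c)·g(t - c)} = e^(-cs)·G(s) with c = 3 and G(s) = L{g(t)}.
L{3} = 3/s.

F(s) = 3*exp(-3*s)/s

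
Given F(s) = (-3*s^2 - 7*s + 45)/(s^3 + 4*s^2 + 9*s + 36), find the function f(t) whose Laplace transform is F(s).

f(t) = 3*sin(3*t) - 4*cos(3*t) + exp(-4*t)

Factor the denominator: s^3 + 4*s^2 + 9*s + 36 = (s + 4)*(s^2 + 9).
Partial fraction decomposition gives [1/(s + 4)] + [-4*s/(s^2 + 9)] + [9/(s^2 + 9)].
Invert each term: 1/(s + 4) ↔ e^(-4t); -4·s/(s^2 + 9) ↔ -4cos(3t); 3·3/(s^2 + 9) ↔ 3sin(3t).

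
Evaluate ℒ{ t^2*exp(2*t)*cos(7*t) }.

L{cos(7t)} = s/(s^2 + 49).
Multiplying by e^(2t) shifts s → s - 2, so L{exp(2*t)*cos(7*t)} = (s - 2)/((s - 2)^2 + 49).
Then apply L{t^2·g(t)} = (-1)^2 d^2/ds^2[G(s)] with G(s) = (s - 2)/((s - 2)^2 + 49):
differentiating 2 times and applying the sign gives 2*(s - 2)*(s^2 - 4*s - 143)/(s^2 - 4*s + 53)^3.

2*(s - 2)*(s^2 - 4*s - 143)/(s^2 - 4*s + 53)^3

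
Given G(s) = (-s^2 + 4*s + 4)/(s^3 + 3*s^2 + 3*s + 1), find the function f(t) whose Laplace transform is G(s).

f(t) = -t^2*exp(-t)/2 + 6*t*exp(-t) - exp(-t)

Factor the denominator: s^3 + 3*s^2 + 3*s + 1 = (s + 1)^3.
Partial fraction decomposition gives [-1/(s + 1)] + [6/(s + 1)^2] + [-1/(s + 1)^3].
Invert each term: -1/(s + 1) ↔ -e^(-t); 6/(s + 1)^2 ↔ 6t·e^(-t); -1/(s + 1)^3 ↔ (-1/2)t^2·e^(-t).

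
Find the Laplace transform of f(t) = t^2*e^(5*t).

2/(s - 5)^3

L{e^(5t)} = 1/(s - 5).
Then apply L{t^2·g(t)} = (-1)^2 d^2/ds^2[G(s)] with G(s) = 1/(s - 5):
differentiating 2 times and applying the sign gives 2/(s - 5)^3.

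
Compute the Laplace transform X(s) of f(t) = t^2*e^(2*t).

L{e^(2t)} = 1/(s - 2).
Then apply L{t^2·g(t)} = (-1)^2 d^2/ds^2[G(s)] with G(s) = 1/(s - 2):
differentiating 2 times and applying the sign gives 2/(s - 2)^3.

X(s) = 2/(s - 2)^3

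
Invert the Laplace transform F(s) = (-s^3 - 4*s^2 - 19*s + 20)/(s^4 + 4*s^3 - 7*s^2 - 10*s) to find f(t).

Factor the denominator: s^4 + 4*s^3 - 7*s^2 - 10*s = s*(s - 2)*(s + 1)*(s + 5).
Partial fraction decomposition gives [-1/(s - 2)] + [-2/s] + [3/(s + 1)] + [-1/(s + 5)].
Invert each term: -1/(s - 2) ↔ -e^(2t); -2/(s - 0) ↔ -2e^(0t); 3/(s + 1) ↔ 3e^(-t); -1/(s + 5) ↔ -e^(-5t).

f(t) = -exp(2*t) - 2 + 3*exp(-t) - exp(-5*t)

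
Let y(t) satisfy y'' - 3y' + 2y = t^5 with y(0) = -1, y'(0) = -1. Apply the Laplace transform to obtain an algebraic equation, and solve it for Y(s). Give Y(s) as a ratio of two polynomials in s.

Apply the Laplace transform to the equation.
With L{y''} = s^2 Y - s·y(0) - y'(0) and L{y'} = sY - y(0), with y(0) = -1, y'(0) = -1: the LHS transforms to (s^2 - 3*s + 2)Y - (-s + 2).
The right side is L{t^5} = 120/s^6.
So (s^2 - 3*s + 2)Y = 120/s^6 + (-s + 2).
Divide through and combine into a single rational function.

Y(s) = (-s^7 + 2*s^6 + 120)/(s^8 - 3*s^7 + 2*s^6)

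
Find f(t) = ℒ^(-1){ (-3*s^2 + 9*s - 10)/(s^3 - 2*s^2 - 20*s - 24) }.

Factor the denominator: s^3 - 2*s^2 - 20*s - 24 = (s - 6)*(s + 2)^2.
Partial fraction decomposition gives [-2/(s + 2)] + [5/(s + 2)^2] + [-1/(s - 6)].
Invert each term: -2/(s + 2) ↔ -2e^(-2t); 5/(s + 2)^2 ↔ 5t·e^(-2t); -1/(s - 6) ↔ -e^(6t).

f(t) = 5*t*exp(-2*t) - exp(6*t) - 2*exp(-2*t)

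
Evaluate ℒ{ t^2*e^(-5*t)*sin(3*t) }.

18*(s^2 + 10*s + 22)/(s^2 + 10*s + 34)^3

L{sin(3t)} = 3/(s^2 + 9).
Multiplying by e^(-5t) shifts s → s + 5, so L{e^(-5*t)*sin(3*t)} = 3/((s + 5)^2 + 9).
Then apply L{t^2·g(t)} = (-1)^2 d^2/ds^2[G(s)] with G(s) = 3/((s + 5)^2 + 9):
differentiating 2 times and applying the sign gives 18*(s^2 + 10*s + 22)/(s^2 + 10*s + 34)^3.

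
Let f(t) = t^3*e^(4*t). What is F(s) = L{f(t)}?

F(s) = 6/(s - 4)^4

L{t^3} = 3!/s^4 = 6/s^4.
By the first shifting theorem, multiplying by e^(4t) replaces s with s - 4.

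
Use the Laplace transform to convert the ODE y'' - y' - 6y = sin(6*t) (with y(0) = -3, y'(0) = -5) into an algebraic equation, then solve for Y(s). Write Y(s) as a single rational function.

Transform both sides with L{·}.
The derivative rules (L{y''} = s^2 Y - s·y(0) - y'(0) and L{y'} = sY - y(0), with y(0) = -3, y'(0) = -5) turn the left side into (s^2 - s - 6)Y - (-3*s - 2).
The right side is L{sin(6*t)} = 6/(s^2 + 36).
So (s^2 - s - 6)Y = 6/(s^2 + 36) + (-3*s - 2).
Solve for Y(s) and write it as one ratio of polynomials.

Y(s) = (-3*s^3 - 2*s^2 - 108*s - 66)/(s^4 - s^3 + 30*s^2 - 36*s - 216)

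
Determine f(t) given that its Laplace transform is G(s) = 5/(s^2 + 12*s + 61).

f(t) = exp(-6*t)*sin(5*t)

Rewrite the denominator: s^2 + 12*s + 61 = (s + 6)^2 + 25.
The form in (s + 6) signals a first-shifting-theorem factor e^(-6t).
Since L{sin(5t)} = 5/(s^2 + 25), the inverse is e^(-6*t)*sin(5*t).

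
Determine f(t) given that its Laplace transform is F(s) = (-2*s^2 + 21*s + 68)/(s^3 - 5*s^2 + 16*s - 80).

Factor the denominator: s^3 - 5*s^2 + 16*s - 80 = (s - 5)*(s^2 + 16).
Partial fraction decomposition gives [3/(s - 5)] + [-5*s/(s^2 + 16)] + [-4/(s^2 + 16)].
Invert each term: 3/(s - 5) ↔ 3e^(5t); -5·s/(s^2 + 16) ↔ -5cos(4t); -1·4/(s^2 + 16) ↔ -sin(4t).

f(t) = 3*exp(5*t) - sin(4*t) - 5*cos(4*t)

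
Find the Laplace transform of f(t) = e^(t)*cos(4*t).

(s - 1)/((s - 1)^2 + 16)

L{cos(4t)} = s/(s^2 + 16).
By the first shifting theorem, multiplying by e^(t) replaces s with s - 1.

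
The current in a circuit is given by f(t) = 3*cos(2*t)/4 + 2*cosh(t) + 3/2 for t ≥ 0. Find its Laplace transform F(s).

F(s) = 3*s/(4*(s^2 + 4)) + 2*s/(s^2 - 1) + 3/(2*s)

By linearity of the Laplace transform, transform each term separately.
(3/4)·[L{cos(2t)} = s/(s^2 + 4)]; L{3/2} = (3/2)/s; (2)·[L{cosh(t)} = s/(s^2 - 1)].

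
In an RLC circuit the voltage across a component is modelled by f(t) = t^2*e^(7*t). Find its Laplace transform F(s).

L{e^(7t)} = 1/(s - 7).
Then apply L{t^2·g(t)} = (-1)^2 d^2/ds^2[G(s)] with G(s) = 1/(s - 7):
differentiating 2 times and applying the sign gives 2/(s - 7)^3.

F(s) = 2/(s - 7)^3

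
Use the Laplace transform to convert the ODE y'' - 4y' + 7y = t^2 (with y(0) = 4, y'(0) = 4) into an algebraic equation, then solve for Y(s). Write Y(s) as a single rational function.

Transform both sides with L{·}.
The derivative rules (L{y''} = s^2 Y - s·y(0) - y'(0) and L{y'} = sY - y(0), with y(0) = 4, y'(0) = 4) turn the left side into (s^2 - 4*s + 7)Y - (4*s - 12).
The right side is L{t^2} = 2/s^3.
So (s^2 - 4*s + 7)Y = 2/s^3 + (4*s - 12).
Solve for Y(s) and write it as one ratio of polynomials.

Y(s) = (4*s^4 - 12*s^3 + 2)/(s^5 - 4*s^4 + 7*s^3)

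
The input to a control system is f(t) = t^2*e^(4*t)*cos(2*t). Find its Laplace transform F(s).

L{cos(2t)} = s/(s^2 + 4).
Multiplying by e^(4t) shifts s → s - 4, so L{e^(4*t)*cos(2*t)} = (s - 4)/((s - 4)^2 + 4).
Then apply L{t^2·g(t)} = (-1)^2 d^2/ds^2[G(s)] with G(s) = (s - 4)/((s - 4)^2 + 4):
differentiating 2 times and applying the sign gives 2*(s - 4)*(s^2 - 8*s + 4)/(s^2 - 8*s + 20)^3.

F(s) = 2*(s - 4)*(s^2 - 8*s + 4)/(s^2 - 8*s + 20)^3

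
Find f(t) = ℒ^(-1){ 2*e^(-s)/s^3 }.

The factor e^(-s) signals a time shift by c = 1 (second shifting theorem).
L{t^2} = 2!/s^3 = 2/s^3, so L^-1{2/s^3} = t^2.
Hence the inverse is u(t - 1) times that function evaluated at t - 1.

f(t) = Heaviside(t - 1)*((t - 1)^2)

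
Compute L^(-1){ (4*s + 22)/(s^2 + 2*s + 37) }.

3*exp(-t)*sin(6*t) + 4*exp(-t)*cos(6*t)

Complete the square in the denominator: s^2 + 2*s + 37 = (s + 1)^2 + 6^2.
Split the numerator to match: 4*s + 22 = 4·(s + 1) + 3·6.
Invert each term: 4·(s + 1)/((s + 1)^2 + 36) ↔ 4e^(-t)cos(6t); 3·6/((s + 1)^2 + 36) ↔ 3e^(-t)sin(6t).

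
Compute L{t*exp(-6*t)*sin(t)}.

L{sin(t)} = 1/(s^2 + 1).
Multiplying by e^(-6t) shifts s → s + 6, so L{exp(-6*t)*sin(t)} = 1/((s + 6)^2 + 1).
Then apply L{t·g(t)} = -d/ds[G(s)] with G(s) = 1/((s + 6)^2 + 1):
differentiating 1 time and applying the sign gives 2*(s + 6)/(s^2 + 12*s + 37)^2.

2*(s + 6)/(s^2 + 12*s + 37)^2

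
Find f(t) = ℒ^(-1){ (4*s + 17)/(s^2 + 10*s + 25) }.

Factor the denominator: s^2 + 10*s + 25 = (s + 5)^2.
Partial fraction decomposition gives [4/(s + 5)] + [-3/(s + 5)^2].
Invert each term: 4/(s + 5) ↔ 4e^(-5t); -3/(s + 5)^2 ↔ -3t·e^(-5t).

f(t) = -3*t*exp(-5*t) + 4*exp(-5*t)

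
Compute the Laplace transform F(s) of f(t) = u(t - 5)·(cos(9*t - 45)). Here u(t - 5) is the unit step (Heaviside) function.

F(s) = s*exp(-5*s)/(s^2 + 81)

By the second shifting theorem, L{u(t - c)·g(t - c)} = e^(-cs)·G(s) with c = 5 and G(s) = L{g(t)}.
L{cos(9t)} = s/(s^2 + 81).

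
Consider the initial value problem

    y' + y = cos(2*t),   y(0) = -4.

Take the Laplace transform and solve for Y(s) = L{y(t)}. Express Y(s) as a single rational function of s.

Transform both sides with L{·}.
With L{y'} = sY - y(0) = sY - (-4): the LHS transforms to (s + 1)Y - (-4).
The right side is L{cos(2*t)} = s/(s^2 + 4).
So (s + 1)Y = s/(s^2 + 4) + (-4).
Isolate Y and clear denominators.

Y(s) = (-4*s^2 + s - 16)/(s^3 + s^2 + 4*s + 4)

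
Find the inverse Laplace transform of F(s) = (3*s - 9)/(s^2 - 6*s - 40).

Rewrite the denominator: s^2 - 6*s - 40 = (s - 3)^2 - 49.
The form in (s - 3) signals a first-shifting-theorem factor e^(3t).
Since L{cosh(7t)} = s/(s^2 - 49), the inverse is e^(3*t)*cosh(7*t), scaled by 3.

3*exp(3*t)*cosh(7*t)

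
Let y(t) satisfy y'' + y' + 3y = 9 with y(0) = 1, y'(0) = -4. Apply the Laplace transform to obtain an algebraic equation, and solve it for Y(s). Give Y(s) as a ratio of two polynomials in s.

Apply the Laplace transform to the equation.
With L{y''} = s^2 Y - s·y(0) - y'(0) and L{y'} = sY - y(0), with y(0) = 1, y'(0) = -4: the LHS transforms to (s^2 + s + 3)Y - (s - 3).
The right side is L{9} = 9/s.
So (s^2 + s + 3)Y = 9/s + (s - 3).
Solve for Y(s) and write it as one ratio of polynomials.

Y(s) = (s^2 - 3*s + 9)/(s^3 + s^2 + 3*s)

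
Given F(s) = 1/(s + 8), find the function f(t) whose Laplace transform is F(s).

f(t) = exp(-8*t)

Since L{e^(-8t)} = 1/(s + 8), the inverse is e^(-8*t).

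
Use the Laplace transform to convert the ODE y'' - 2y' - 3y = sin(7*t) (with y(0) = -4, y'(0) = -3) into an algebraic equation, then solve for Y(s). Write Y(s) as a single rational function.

Transform both sides with L{·}.
With L{y''} = s^2 Y - s·y(0) - y'(0) and L{y'} = sY - y(0), with y(0) = -4, y'(0) = -3: the LHS transforms to (s^2 - 2*s - 3)Y - (-4*s + 5).
The right side is L{sin(7*t)} = 7/(s^2 + 49).
So (s^2 - 2*s - 3)Y = 7/(s^2 + 49) + (-4*s + 5).
Isolate Y and clear denominators.

Y(s) = (-4*s^3 + 5*s^2 - 196*s + 252)/(s^4 - 2*s^3 + 46*s^2 - 98*s - 147)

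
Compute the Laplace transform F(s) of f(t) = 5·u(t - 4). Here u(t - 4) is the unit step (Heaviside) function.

F(s) = 5*exp(-4*s)/s

By the second shifting theorem, L{u(t - c)·g(t - c)} = e^(-cs)·G(s) with c = 4 and G(s) = L{g(t)}.
L{5} = 5/s.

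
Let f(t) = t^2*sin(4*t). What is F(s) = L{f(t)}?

L{sin(4t)} = 4/(s^2 + 16).
Then apply L{t^2·g(t)} = (-1)^2 d^2/ds^2[G(s)] with G(s) = 4/(s^2 + 16):
differentiating 2 times and applying the sign gives 8*(3*s^2 - 16)/(s^2 + 16)^3.

F(s) = 8*(3*s^2 - 16)/(s^2 + 16)^3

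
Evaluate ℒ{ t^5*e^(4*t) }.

L{t^5} = 5!/s^6 = 120/s^6.
By the first shifting theorem, multiplying by e^(4t) replaces s with s - 4.

120/(s - 4)^6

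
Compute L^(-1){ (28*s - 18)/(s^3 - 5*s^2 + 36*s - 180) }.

Factor the denominator: s^3 - 5*s^2 + 36*s - 180 = (s - 5)*(s^2 + 36).
Partial fraction decomposition gives [2/(s - 5)] + [-2*s/(s^2 + 36)] + [18/(s^2 + 36)].
Invert each term: 2/(s - 5) ↔ 2e^(5t); -2·s/(s^2 + 36) ↔ -2cos(6t); 3·6/(s^2 + 36) ↔ 3sin(6t).

2*exp(5*t) + 3*sin(6*t) - 2*cos(6*t)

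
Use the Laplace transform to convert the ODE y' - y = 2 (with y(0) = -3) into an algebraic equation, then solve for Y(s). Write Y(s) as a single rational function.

Y(s) = (-3*s + 2)/(s^2 - s)

Laplace-transform each side.
With L{y'} = sY - y(0) = sY - (-3): the LHS transforms to (s - 1)Y - (-3).
The right side is L{2} = 2/s.
So (s - 1)Y = 2/s + (-3).
Isolate Y and clear denominators.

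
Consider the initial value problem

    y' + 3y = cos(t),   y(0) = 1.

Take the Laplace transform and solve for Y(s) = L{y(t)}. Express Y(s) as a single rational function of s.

Y(s) = (s^2 + s + 1)/(s^3 + 3*s^2 + s + 3)

Take the Laplace transform of both sides.
With L{y'} = sY - y(0) = sY - 1: the LHS transforms to (s + 3)Y - (1).
The right side is L{cos(t)} = s/(s^2 + 1).
So (s + 3)Y = s/(s^2 + 1) + (1).
Solve for Y(s) and write it as one ratio of polynomials.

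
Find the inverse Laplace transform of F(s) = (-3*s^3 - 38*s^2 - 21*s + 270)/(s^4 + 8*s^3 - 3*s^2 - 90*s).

Factor the denominator: s^4 + 8*s^3 - 3*s^2 - 90*s = s*(s - 3)*(s + 5)*(s + 6).
Partial fraction decomposition gives [-1/(s - 3)] + [-3/s] + [6/(s + 6)] + [-5/(s + 5)].
Invert each term: -1/(s - 3) ↔ -e^(3t); -3/(s - 0) ↔ -3e^(0t); 6/(s + 6) ↔ 6e^(-6t); -5/(s + 5) ↔ -5e^(-5t).

-exp(3*t) - 3 - 5*exp(-5*t) + 6*exp(-6*t)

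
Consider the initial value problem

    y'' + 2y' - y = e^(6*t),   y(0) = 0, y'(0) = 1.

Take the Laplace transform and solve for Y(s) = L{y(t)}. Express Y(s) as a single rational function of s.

Y(s) = (s - 5)/(s^3 - 4*s^2 - 13*s + 6)

Take the Laplace transform of both sides.
With L{y''} = s^2 Y - s·y(0) - y'(0) and L{y'} = sY - y(0), with y(0) = 0, y'(0) = 1: the LHS transforms to (s^2 + 2*s - 1)Y - (1).
The right side is L{e^(6*t)} = 1/(s - 6).
So (s^2 + 2*s - 1)Y = 1/(s - 6) + (1).
Divide through and combine into a single rational function.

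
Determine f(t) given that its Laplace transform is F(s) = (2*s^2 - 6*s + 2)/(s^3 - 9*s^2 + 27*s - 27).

Factor the denominator: s^3 - 9*s^2 + 27*s - 27 = (s - 3)^3.
Partial fraction decomposition gives [2/(s - 3)] + [6/(s - 3)^2] + [2/(s - 3)^3].
Invert each term: 2/(s - 3) ↔ 2e^(3t); 6/(s - 3)^2 ↔ 6t·e^(3t); 2/(s - 3)^3 ↔ (1)t^2·e^(3t).

f(t) = t^2*exp(3*t) + 6*t*exp(3*t) + 2*exp(3*t)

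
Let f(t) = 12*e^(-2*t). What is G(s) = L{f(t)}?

L{12} = 12/s.
By the first shifting theorem, multiplying by e^(-2t) replaces s with s + 2.

G(s) = 12/(s + 2)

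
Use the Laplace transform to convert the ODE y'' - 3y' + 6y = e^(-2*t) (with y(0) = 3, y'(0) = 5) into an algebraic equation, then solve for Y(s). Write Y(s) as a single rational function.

Apply the Laplace transform to the equation.
Using L{y''} = s^2 Y - s·y(0) - y'(0) and L{y'} = sY - y(0), with y(0) = 3, y'(0) = 5, the left side becomes (s^2 - 3*s + 6)Y - (3*s - 4).
The right side is L{e^(-2*t)} = 1/(s + 2).
So (s^2 - 3*s + 6)Y = 1/(s + 2) + (3*s - 4).
Solve for Y(s) and write it as one ratio of polynomials.

Y(s) = (3*s^2 + 2*s - 7)/(s^3 - s^2 + 12)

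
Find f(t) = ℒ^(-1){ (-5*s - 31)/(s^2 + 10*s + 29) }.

Complete the square in the denominator: s^2 + 10*s + 29 = (s + 5)^2 + 2^2.
Split the numerator to match: -5*s - 31 = -5·(s + 5) - 3·2.
Invert each term: -5·(s + 5)/((s + 5)^2 + 4) ↔ -5e^(-5t)cos(2t); -3·2/((s + 5)^2 + 4) ↔ -3e^(-5t)sin(2t).

f(t) = -3*exp(-5*t)*sin(2*t) - 5*exp(-5*t)*cos(2*t)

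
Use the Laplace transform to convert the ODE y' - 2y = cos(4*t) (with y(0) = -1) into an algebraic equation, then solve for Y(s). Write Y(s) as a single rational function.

Laplace-transform each side.
Using L{y'} = sY - y(0) = sY - (-1), the left side becomes (s - 2)Y - (-1).
The right side is L{cos(4*t)} = s/(s^2 + 16).
So (s - 2)Y = s/(s^2 + 16) + (-1).
Solve for Y(s) and write it as one ratio of polynomials.

Y(s) = (-s^2 + s - 16)/(s^3 - 2*s^2 + 16*s - 32)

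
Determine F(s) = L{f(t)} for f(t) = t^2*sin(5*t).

L{sin(5t)} = 5/(s^2 + 25).
Then apply L{t^2·g(t)} = (-1)^2 d^2/ds^2[G(s)] with G(s) = 5/(s^2 + 25):
differentiating 2 times and applying the sign gives 10*(3*s^2 - 25)/(s^2 + 25)^3.

F(s) = 10*(3*s^2 - 25)/(s^2 + 25)^3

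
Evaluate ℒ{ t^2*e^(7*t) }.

L{e^(7t)} = 1/(s - 7).
Then apply L{t^2·g(t)} = (-1)^2 d^2/ds^2[G(s)] with G(s) = 1/(s - 7):
differentiating 2 times and applying the sign gives 2/(s - 7)^3.

2/(s - 7)^3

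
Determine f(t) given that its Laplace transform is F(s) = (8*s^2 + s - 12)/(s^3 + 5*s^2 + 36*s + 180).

f(t) = -4*sin(6*t) + 5*cos(6*t) + 3*exp(-5*t)

Factor the denominator: s^3 + 5*s^2 + 36*s + 180 = (s + 5)*(s^2 + 36).
Partial fraction decomposition gives [3/(s + 5)] + [5*s/(s^2 + 36)] + [-24/(s^2 + 36)].
Invert each term: 3/(s + 5) ↔ 3e^(-5t); 5·s/(s^2 + 36) ↔ 5cos(6t); -4·6/(s^2 + 36) ↔ -4sin(6t).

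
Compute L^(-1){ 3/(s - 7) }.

Since L{e^(7t)} = 1/(s - 7), the inverse is exp(7*t), scaled by 3.

3*exp(7*t)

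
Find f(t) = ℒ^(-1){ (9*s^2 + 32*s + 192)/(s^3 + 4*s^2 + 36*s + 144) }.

f(t) = 2*sin(6*t) + 5*cos(6*t) + 4*exp(-4*t)

Factor the denominator: s^3 + 4*s^2 + 36*s + 144 = (s + 4)*(s^2 + 36).
Partial fraction decomposition gives [4/(s + 4)] + [5*s/(s^2 + 36)] + [12/(s^2 + 36)].
Invert each term: 4/(s + 4) ↔ 4e^(-4t); 5·s/(s^2 + 36) ↔ 5cos(6t); 2·6/(s^2 + 36) ↔ 2sin(6t).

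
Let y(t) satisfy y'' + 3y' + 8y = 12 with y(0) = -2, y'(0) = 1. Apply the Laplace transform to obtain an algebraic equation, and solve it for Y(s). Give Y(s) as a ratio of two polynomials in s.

Y(s) = (-2*s^2 - 5*s + 12)/(s^3 + 3*s^2 + 8*s)

Laplace-transform each side.
The derivative rules (L{y''} = s^2 Y - s·y(0) - y'(0) and L{y'} = sY - y(0), with y(0) = -2, y'(0) = 1) turn the left side into (s^2 + 3*s + 8)Y - (-2*s - 5).
The right side is L{12} = 12/s.
So (s^2 + 3*s + 8)Y = 12/s + (-2*s - 5).
Solve for Y(s) and write it as one ratio of polynomials.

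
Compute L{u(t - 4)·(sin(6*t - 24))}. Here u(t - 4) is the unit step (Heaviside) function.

By the second shifting theorem, L{u(t - c)·g(t - c)} = e^(-cs)·H(s) with c = 4 and H(s) = L{g(t)}.
L{sin(6t)} = 6/(s^2 + 36).

6*exp(-4*s)/(s^2 + 36)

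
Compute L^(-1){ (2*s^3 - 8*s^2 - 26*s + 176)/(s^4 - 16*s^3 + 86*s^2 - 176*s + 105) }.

6*exp(7*t) - 6*exp(5*t) + 5*exp(3*t) - 3*exp(t)

Factor the denominator: s^4 - 16*s^3 + 86*s^2 - 176*s + 105 = (s - 7)*(s - 5)*(s - 3)*(s - 1).
Partial fraction decomposition gives [-6/(s - 5)] + [6/(s - 7)] + [-3/(s - 1)] + [5/(s - 3)].
Invert each term: -6/(s - 5) ↔ -6e^(5t); 6/(s - 7) ↔ 6e^(7t); -3/(s - 1) ↔ -3e^(t); 5/(s - 3) ↔ 5e^(3t).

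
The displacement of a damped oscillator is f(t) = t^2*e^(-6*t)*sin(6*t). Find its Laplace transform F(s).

F(s) = 36*(s^2 + 12*s + 24)/(s^2 + 12*s + 72)^3

L{sin(6t)} = 6/(s^2 + 36).
Multiplying by e^(-6t) shifts s → s + 6, so L{e^(-6*t)*sin(6*t)} = 6/((s + 6)^2 + 36).
Then apply L{t^2·g(t)} = (-1)^2 d^2/ds^2[G(s)] with G(s) = 6/((s + 6)^2 + 36):
differentiating 2 times and applying the sign gives 36*(s^2 + 12*s + 24)/(s^2 + 12*s + 72)^3.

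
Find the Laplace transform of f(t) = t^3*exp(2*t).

6/(s - 2)^4

L{t^3} = 3!/s^4 = 6/s^4.
By the first shifting theorem, multiplying by e^(2t) replaces s with s - 2.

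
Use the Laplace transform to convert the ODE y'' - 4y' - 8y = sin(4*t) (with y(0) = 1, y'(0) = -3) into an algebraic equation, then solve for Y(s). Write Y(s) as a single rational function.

Transform both sides with L{·}.
Using L{y''} = s^2 Y - s·y(0) - y'(0) and L{y'} = sY - y(0), with y(0) = 1, y'(0) = -3, the left side becomes (s^2 - 4*s - 8)Y - (s - 7).
The right side is L{sin(4*t)} = 4/(s^2 + 16).
So (s^2 - 4*s - 8)Y = 4/(s^2 + 16) + (s - 7).
Solve for Y(s) and write it as one ratio of polynomials.

Y(s) = (s^3 - 7*s^2 + 16*s - 108)/(s^4 - 4*s^3 + 8*s^2 - 64*s - 128)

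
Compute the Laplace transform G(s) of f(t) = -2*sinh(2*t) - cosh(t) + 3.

Apply the Laplace transform termwise.
(-2)·[L{sinh(2t)} = 2/(s^2 - 4)]; L{3} = 3/s; (-1)·[L{cosh(t)} = s/(s^2 - 1)].

G(s) = -s/(s^2 - 1) - 4/(s^2 - 4) + 3/s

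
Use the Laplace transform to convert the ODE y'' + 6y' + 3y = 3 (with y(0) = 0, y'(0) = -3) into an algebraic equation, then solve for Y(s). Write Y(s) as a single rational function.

Take the Laplace transform of both sides.
Using L{y''} = s^2 Y - s·y(0) - y'(0) and L{y'} = sY - y(0), with y(0) = 0, y'(0) = -3, the left side becomes (s^2 + 6*s + 3)Y - (-3).
The right side is L{3} = 3/s.
So (s^2 + 6*s + 3)Y = 3/s + (-3).
Divide through and combine into a single rational function.

Y(s) = (-3*s + 3)/(s^3 + 6*s^2 + 3*s)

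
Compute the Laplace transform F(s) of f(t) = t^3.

F(s) = 6/s^4

L{t^3} = 3!/s^4 = 6/s^4.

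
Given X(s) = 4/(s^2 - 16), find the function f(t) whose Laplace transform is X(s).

f(t) = sinh(4*t)

Since L{sinh(4t)} = 4/(s^2 - 16), the inverse is sinh(4*t).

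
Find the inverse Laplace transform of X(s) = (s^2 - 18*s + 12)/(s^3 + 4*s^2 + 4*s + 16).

Factor the denominator: s^3 + 4*s^2 + 4*s + 16 = (s + 4)*(s^2 + 4).
Partial fraction decomposition gives [5/(s + 4)] + [-4*s/(s^2 + 4)] + [-2/(s^2 + 4)].
Invert each term: 5/(s + 4) ↔ 5e^(-4t); -4·s/(s^2 + 4) ↔ -4cos(2t); -1·2/(s^2 + 4) ↔ -sin(2t).

-sin(2*t) - 4*cos(2*t) + 5*exp(-4*t)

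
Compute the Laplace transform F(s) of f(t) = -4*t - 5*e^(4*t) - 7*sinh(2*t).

F(s) = -14/(s^2 - 4) - 5/(s - 4) - 4/s^2

The transform is linear, so treat each term independently.
(-7)·[L{sinh(2t)} = 2/(s^2 - 4)]; (-4)·[L{t} = 1!/s^2 = 1/s^2]; (-5)·[L{e^(4t)} = 1/(s - 4)].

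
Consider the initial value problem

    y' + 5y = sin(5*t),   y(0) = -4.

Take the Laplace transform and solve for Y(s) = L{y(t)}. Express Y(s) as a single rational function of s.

Apply the Laplace transform to the equation.
The derivative rules (L{y'} = sY - y(0) = sY - (-4)) turn the left side into (s + 5)Y - (-4).
The right side is L{sin(5*t)} = 5/(s^2 + 25).
So (s + 5)Y = 5/(s^2 + 25) + (-4).
Divide through and combine into a single rational function.

Y(s) = (-4*s^2 - 95)/(s^3 + 5*s^2 + 25*s + 125)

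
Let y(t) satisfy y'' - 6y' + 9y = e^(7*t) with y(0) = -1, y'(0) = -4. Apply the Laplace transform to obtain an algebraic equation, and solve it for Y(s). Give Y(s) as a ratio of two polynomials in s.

Apply the Laplace transform to the equation.
Using L{y''} = s^2 Y - s·y(0) - y'(0) and L{y'} = sY - y(0), with y(0) = -1, y'(0) = -4, the left side becomes (s^2 - 6*s + 9)Y - (-s + 2).
The right side is L{e^(7*t)} = 1/(s - 7).
So (s^2 - 6*s + 9)Y = 1/(s - 7) + (-s + 2).
Divide through and combine into a single rational function.

Y(s) = (-s^2 + 9*s - 13)/(s^3 - 13*s^2 + 51*s - 63)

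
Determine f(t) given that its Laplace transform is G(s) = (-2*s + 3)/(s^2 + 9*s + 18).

Factor the denominator: s^2 + 9*s + 18 = (s + 3)*(s + 6).
Partial fraction decomposition gives [-5/(s + 6)] + [3/(s + 3)].
Invert each term: -5/(s + 6) ↔ -5e^(-6t); 3/(s + 3) ↔ 3e^(-3t).

f(t) = 3*exp(-3*t) - 5*exp(-6*t)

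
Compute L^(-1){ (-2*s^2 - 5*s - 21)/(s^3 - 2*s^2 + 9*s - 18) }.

-3*exp(2*t) - sin(3*t) + cos(3*t)

Factor the denominator: s^3 - 2*s^2 + 9*s - 18 = (s - 2)*(s^2 + 9).
Partial fraction decomposition gives [-3/(s - 2)] + [s/(s^2 + 9)] + [-3/(s^2 + 9)].
Invert each term: -3/(s - 2) ↔ -3e^(2t); 1·s/(s^2 + 9) ↔ cos(3t); -1·3/(s^2 + 9) ↔ -sin(3t).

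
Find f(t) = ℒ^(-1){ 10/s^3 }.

f(t) = 5*t^2

Since L{t^2} = 2!/s^3 = 2/s^3, the inverse is t^2, scaled by 5.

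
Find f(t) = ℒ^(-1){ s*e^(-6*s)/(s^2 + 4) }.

The factor e^(-6s) signals a time shift by c = 6 (second shifting theorem).
L{cos(2t)} = s/(s^2 + 4), so L^-1{s/(s^2 + 4)} = cos(2*t).
Hence the inverse is u(t - 6) times that function evaluated at t - 6.

f(t) = Heaviside(t - 6)*(cos(2*t - 12))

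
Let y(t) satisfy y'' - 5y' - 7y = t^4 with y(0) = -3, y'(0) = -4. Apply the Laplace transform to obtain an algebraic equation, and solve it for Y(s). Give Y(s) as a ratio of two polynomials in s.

Y(s) = (-3*s^6 + 11*s^5 + 24)/(s^7 - 5*s^6 - 7*s^5)

Laplace-transform each side.
With L{y''} = s^2 Y - s·y(0) - y'(0) and L{y'} = sY - y(0), with y(0) = -3, y'(0) = -4: the LHS transforms to (s^2 - 5*s - 7)Y - (-3*s + 11).
The right side is L{t^4} = 24/s^5.
So (s^2 - 5*s - 7)Y = 24/s^5 + (-3*s + 11).
Isolate Y and clear denominators.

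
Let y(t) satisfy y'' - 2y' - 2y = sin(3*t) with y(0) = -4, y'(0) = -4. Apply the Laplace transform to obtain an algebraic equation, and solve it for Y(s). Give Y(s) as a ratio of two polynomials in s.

Y(s) = (-4*s^3 + 4*s^2 - 36*s + 39)/(s^4 - 2*s^3 + 7*s^2 - 18*s - 18)

Take the Laplace transform of both sides.
The derivative rules (L{y''} = s^2 Y - s·y(0) - y'(0) and L{y'} = sY - y(0), with y(0) = -4, y'(0) = -4) turn the left side into (s^2 - 2*s - 2)Y - (-4*s + 4).
The right side is L{sin(3*t)} = 3/(s^2 + 9).
So (s^2 - 2*s - 2)Y = 3/(s^2 + 9) + (-4*s + 4).
Solve for Y(s) and write it as one ratio of polynomials.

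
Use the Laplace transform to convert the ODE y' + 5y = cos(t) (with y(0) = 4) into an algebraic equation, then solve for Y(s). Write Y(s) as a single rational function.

Laplace-transform each side.
Using L{y'} = sY - y(0) = sY - 4, the left side becomes (s + 5)Y - (4).
The right side is L{cos(t)} = s/(s^2 + 1).
So (s + 5)Y = s/(s^2 + 1) + (4).
Solve for Y(s) and write it as one ratio of polynomials.

Y(s) = (4*s^2 + s + 4)/(s^3 + 5*s^2 + s + 5)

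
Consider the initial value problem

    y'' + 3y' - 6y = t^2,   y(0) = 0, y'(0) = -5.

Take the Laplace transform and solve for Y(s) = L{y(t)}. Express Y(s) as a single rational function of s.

Transform both sides with L{·}.
Using L{y''} = s^2 Y - s·y(0) - y'(0) and L{y'} = sY - y(0), with y(0) = 0, y'(0) = -5, the left side becomes (s^2 + 3*s - 6)Y - (-5).
The right side is L{t^2} = 2/s^3.
So (s^2 + 3*s - 6)Y = 2/s^3 + (-5).
Isolate Y and clear denominators.

Y(s) = (-5*s^3 + 2)/(s^5 + 3*s^4 - 6*s^3)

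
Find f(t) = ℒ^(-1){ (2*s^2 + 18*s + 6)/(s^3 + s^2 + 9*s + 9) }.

Factor the denominator: s^3 + s^2 + 9*s + 9 = (s + 1)*(s^2 + 9).
Partial fraction decomposition gives [-1/(s + 1)] + [3*s/(s^2 + 9)] + [15/(s^2 + 9)].
Invert each term: -1/(s + 1) ↔ -e^(-t); 3·s/(s^2 + 9) ↔ 3cos(3t); 5·3/(s^2 + 9) ↔ 5sin(3t).

f(t) = 5*sin(3*t) + 3*cos(3*t) - exp(-t)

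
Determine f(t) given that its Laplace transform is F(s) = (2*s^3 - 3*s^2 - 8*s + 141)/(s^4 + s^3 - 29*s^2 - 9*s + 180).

f(t) = 3*exp(4*t) - 3*exp(3*t) + exp(-3*t) + exp(-5*t)

Factor the denominator: s^4 + s^3 - 29*s^2 - 9*s + 180 = (s - 4)*(s - 3)*(s + 3)*(s + 5).
Partial fraction decomposition gives [-3/(s - 3)] + [3/(s - 4)] + [1/(s + 5)] + [1/(s + 3)].
Invert each term: -3/(s - 3) ↔ -3e^(3t); 3/(s - 4) ↔ 3e^(4t); 1/(s + 5) ↔ e^(-5t); 1/(s + 3) ↔ e^(-3t).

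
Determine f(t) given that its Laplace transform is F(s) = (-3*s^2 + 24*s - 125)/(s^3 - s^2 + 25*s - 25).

Factor the denominator: s^3 - s^2 + 25*s - 25 = (s - 1)*(s^2 + 25).
Partial fraction decomposition gives [-4/(s - 1)] + [s/(s^2 + 25)] + [25/(s^2 + 25)].
Invert each term: -4/(s - 1) ↔ -4e^(t); 1·s/(s^2 + 25) ↔ cos(5t); 5·5/(s^2 + 25) ↔ 5sin(5t).

f(t) = -4*exp(t) + 5*sin(5*t) + cos(5*t)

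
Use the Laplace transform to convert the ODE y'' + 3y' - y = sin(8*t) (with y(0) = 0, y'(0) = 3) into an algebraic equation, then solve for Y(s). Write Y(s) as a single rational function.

Y(s) = (3*s^2 + 200)/(s^4 + 3*s^3 + 63*s^2 + 192*s - 64)

Laplace-transform each side.
Using L{y''} = s^2 Y - s·y(0) - y'(0) and L{y'} = sY - y(0), with y(0) = 0, y'(0) = 3, the left side becomes (s^2 + 3*s - 1)Y - (3).
The right side is L{sin(8*t)} = 8/(s^2 + 64).
So (s^2 + 3*s - 1)Y = 8/(s^2 + 64) + (3).
Isolate Y and clear denominators.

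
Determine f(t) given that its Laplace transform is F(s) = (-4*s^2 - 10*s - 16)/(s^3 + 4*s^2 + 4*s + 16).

Factor the denominator: s^3 + 4*s^2 + 4*s + 16 = (s + 4)*(s^2 + 4).
Partial fraction decomposition gives [-2/(s + 4)] + [-2*s/(s^2 + 4)] + [-2/(s^2 + 4)].
Invert each term: -2/(s + 4) ↔ -2e^(-4t); -2·s/(s^2 + 4) ↔ -2cos(2t); -1·2/(s^2 + 4) ↔ -sin(2t).

f(t) = -sin(2*t) - 2*cos(2*t) - 2*exp(-4*t)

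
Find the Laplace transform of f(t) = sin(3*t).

L{sin(3t)} = 3/(s^2 + 9).

3/(s^2 + 9)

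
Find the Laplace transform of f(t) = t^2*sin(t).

2*(3*s^2 - 1)/(s^2 + 1)^3

L{sin(t)} = 1/(s^2 + 1).
Then apply L{t^2·g(t)} = (-1)^2 d^2/ds^2[G(s)] with G(s) = 1/(s^2 + 1):
differentiating 2 times and applying the sign gives 2*(3*s^2 - 1)/(s^2 + 1)^3.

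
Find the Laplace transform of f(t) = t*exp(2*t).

L{t} = 1!/s^2 = 1/s^2.
By the first shifting theorem, multiplying by e^(2t) replaces s with s - 2.

(s - 2)^(-2)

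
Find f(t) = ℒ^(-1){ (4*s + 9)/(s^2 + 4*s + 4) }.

Factor the denominator: s^2 + 4*s + 4 = (s + 2)^2.
Partial fraction decomposition gives [4/(s + 2)] + [(s + 2)^(-2)].
Invert each term: 4/(s + 2) ↔ 4e^(-2t); 1/(s + 2)^2 ↔ t·e^(-2t).

f(t) = t*exp(-2*t) + 4*exp(-2*t)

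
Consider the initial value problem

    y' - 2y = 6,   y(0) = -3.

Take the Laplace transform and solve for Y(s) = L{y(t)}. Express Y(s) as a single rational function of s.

Take the Laplace transform of both sides.
The derivative rules (L{y'} = sY - y(0) = sY - (-3)) turn the left side into (s - 2)Y - (-3).
The right side is L{6} = 6/s.
So (s - 2)Y = 6/s + (-3).
Solve for Y(s) and write it as one ratio of polynomials.

Y(s) = -3/s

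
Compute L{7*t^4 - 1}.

Apply the Laplace transform termwise.
(7)·[L{t^4} = 4!/s^5 = 24/s^5]; L{-1} = -1/s.

-1/s + 168/s^5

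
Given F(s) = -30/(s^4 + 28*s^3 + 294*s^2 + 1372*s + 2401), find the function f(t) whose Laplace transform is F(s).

Rewrite the denominator: s^4 + 28*s^3 + 294*s^2 + 1372*s + 2401 = (s + 7)^4.
The form in (s + 7) signals a first-shifting-theorem factor e^(-7t).
Since L{t^3} = 3!/s^4 = 6/s^4, the inverse is t^3*e^(-7*t), scaled by -5.

f(t) = -5*t^3*exp(-7*t)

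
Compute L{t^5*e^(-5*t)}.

120/(s + 5)^6

L{t^5} = 5!/s^6 = 120/s^6.
By the first shifting theorem, multiplying by e^(-5t) replaces s with s + 5.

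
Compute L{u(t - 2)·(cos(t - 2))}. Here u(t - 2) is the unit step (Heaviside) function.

By the second shifting theorem, L{u(t - c)·g(t - c)} = e^(-cs)·G(s) with c = 2 and G(s) = L{g(t)}.
L{cos(t)} = s/(s^2 + 1).

s*exp(-2*s)/(s^2 + 1)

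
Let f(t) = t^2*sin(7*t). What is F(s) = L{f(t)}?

L{sin(7t)} = 7/(s^2 + 49).
Then apply L{t^2·g(t)} = (-1)^2 d^2/ds^2[G(s)] with G(s) = 7/(s^2 + 49):
differentiating 2 times and applying the sign gives 14*(3*s^2 - 49)/(s^2 + 49)^3.

F(s) = 14*(3*s^2 - 49)/(s^2 + 49)^3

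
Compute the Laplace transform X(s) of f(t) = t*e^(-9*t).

X(s) = (s + 9)^(-2)

L{e^(-9t)} = 1/(s + 9).
Then apply L{t·g(t)} = -d/ds[G(s)] with G(s) = 1/(s + 9):
differentiating 1 time and applying the sign gives (s + 9)^(-2).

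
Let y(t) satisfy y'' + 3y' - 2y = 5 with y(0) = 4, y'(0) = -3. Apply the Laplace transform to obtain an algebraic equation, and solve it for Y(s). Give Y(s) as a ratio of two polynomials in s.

Laplace-transform each side.
Using L{y''} = s^2 Y - s·y(0) - y'(0) and L{y'} = sY - y(0), with y(0) = 4, y'(0) = -3, the left side becomes (s^2 + 3*s - 2)Y - (4*s + 9).
The right side is L{5} = 5/s.
So (s^2 + 3*s - 2)Y = 5/s + (4*s + 9).
Divide through and combine into a single rational function.

Y(s) = (4*s^2 + 9*s + 5)/(s^3 + 3*s^2 - 2*s)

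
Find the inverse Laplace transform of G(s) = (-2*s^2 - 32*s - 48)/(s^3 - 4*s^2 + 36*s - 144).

Factor the denominator: s^3 - 4*s^2 + 36*s - 144 = (s - 4)*(s^2 + 36).
Partial fraction decomposition gives [-4/(s - 4)] + [2*s/(s^2 + 36)] + [-24/(s^2 + 36)].
Invert each term: -4/(s - 4) ↔ -4e^(4t); 2·s/(s^2 + 36) ↔ 2cos(6t); -4·6/(s^2 + 36) ↔ -4sin(6t).

-4*exp(4*t) - 4*sin(6*t) + 2*cos(6*t)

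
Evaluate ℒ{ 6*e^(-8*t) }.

L{6} = 6/s.
By the first shifting theorem, multiplying by e^(-8t) replaces s with s + 8.

6/(s + 8)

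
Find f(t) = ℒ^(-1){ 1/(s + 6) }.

f(t) = exp(-6*t)

Since L{e^(-6t)} = 1/(s + 6), the inverse is e^(-6*t).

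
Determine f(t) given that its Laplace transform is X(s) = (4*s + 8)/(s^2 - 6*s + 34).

Complete the square in the denominator: s^2 - 6*s + 34 = (s - 3)^2 + 5^2.
Split the numerator to match: 4*s + 8 = 4·(s - 3) + 4·5.
Invert each term: 4·(s - 3)/((s - 3)^2 + 25) ↔ 4e^(3t)cos(5t); 4·5/((s - 3)^2 + 25) ↔ 4e^(3t)sin(5t).

f(t) = 4*exp(3*t)*sin(5*t) + 4*exp(3*t)*cos(5*t)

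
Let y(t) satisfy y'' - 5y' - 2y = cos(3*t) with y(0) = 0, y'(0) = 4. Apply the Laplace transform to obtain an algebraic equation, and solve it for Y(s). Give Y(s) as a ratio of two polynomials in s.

Take the Laplace transform of both sides.
Using L{y''} = s^2 Y - s·y(0) - y'(0) and L{y'} = sY - y(0), with y(0) = 0, y'(0) = 4, the left side becomes (s^2 - 5*s - 2)Y - (4).
The right side is L{cos(3*t)} = s/(s^2 + 9).
So (s^2 - 5*s - 2)Y = s/(s^2 + 9) + (4).
Solve for Y(s) and write it as one ratio of polynomials.

Y(s) = (4*s^2 + s + 36)/(s^4 - 5*s^3 + 7*s^2 - 45*s - 18)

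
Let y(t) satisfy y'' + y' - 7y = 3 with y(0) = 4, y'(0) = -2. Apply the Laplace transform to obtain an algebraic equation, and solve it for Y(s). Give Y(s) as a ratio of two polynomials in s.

Y(s) = (4*s^2 + 2*s + 3)/(s^3 + s^2 - 7*s)

Transform both sides with L{·}.
Using L{y''} = s^2 Y - s·y(0) - y'(0) and L{y'} = sY - y(0), with y(0) = 4, y'(0) = -2, the left side becomes (s^2 + s - 7)Y - (4*s + 2).
The right side is L{3} = 3/s.
So (s^2 + s - 7)Y = 3/s + (4*s + 2).
Solve for Y(s) and write it as one ratio of polynomials.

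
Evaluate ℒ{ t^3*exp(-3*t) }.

L{t^3} = 3!/s^4 = 6/s^4.
By the first shifting theorem, multiplying by e^(-3t) replaces s with s + 3.

6/(s + 3)^4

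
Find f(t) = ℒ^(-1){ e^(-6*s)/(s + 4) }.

f(t) = Heaviside(t - 6)*(exp(-4*t + 24))

The factor e^(-6s) signals a time shift by c = 6 (second shifting theorem).
L{e^(-4t)} = 1/(s + 4), so L^-1{1/(s + 4)} = e^(-4*t).
Hence the inverse is u(t - 6) times that function evaluated at t - 6.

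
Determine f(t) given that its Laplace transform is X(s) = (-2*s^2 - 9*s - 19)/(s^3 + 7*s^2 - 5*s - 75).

Factor the denominator: s^3 + 7*s^2 - 5*s - 75 = (s - 3)*(s + 5)^2.
Partial fraction decomposition gives [-1/(s + 5)] + [3/(s + 5)^2] + [-1/(s - 3)].
Invert each term: -1/(s + 5) ↔ -e^(-5t); 3/(s + 5)^2 ↔ 3t·e^(-5t); -1/(s - 3) ↔ -e^(3t).

f(t) = 3*t*exp(-5*t) - exp(3*t) - exp(-5*t)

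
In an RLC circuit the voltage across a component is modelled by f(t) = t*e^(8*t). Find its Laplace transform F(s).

F(s) = (s - 8)^(-2)

L{e^(8t)} = 1/(s - 8).
Then apply L{t·g(t)} = -d/ds[G(s)] with G(s) = 1/(s - 8):
differentiating 1 time and applying the sign gives (s - 8)^(-2).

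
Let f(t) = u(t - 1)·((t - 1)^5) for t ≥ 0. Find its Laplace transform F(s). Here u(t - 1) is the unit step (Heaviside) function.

By the second shifting theorem, L{u(t - c)·g(t - c)} = e^(-cs)·G(s) with c = 1 and G(s) = L{g(t)}.
L{t^5} = 5!/s^6 = 120/s^6.

F(s) = 120*exp(-s)/s^6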